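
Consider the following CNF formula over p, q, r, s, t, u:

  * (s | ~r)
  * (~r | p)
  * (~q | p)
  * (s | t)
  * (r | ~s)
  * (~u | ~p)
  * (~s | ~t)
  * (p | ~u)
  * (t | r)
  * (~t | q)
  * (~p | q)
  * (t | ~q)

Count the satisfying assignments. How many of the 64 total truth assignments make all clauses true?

Satisfying assignments:
  p=T q=T r=F s=F t=T u=F
That's 1 in total.

1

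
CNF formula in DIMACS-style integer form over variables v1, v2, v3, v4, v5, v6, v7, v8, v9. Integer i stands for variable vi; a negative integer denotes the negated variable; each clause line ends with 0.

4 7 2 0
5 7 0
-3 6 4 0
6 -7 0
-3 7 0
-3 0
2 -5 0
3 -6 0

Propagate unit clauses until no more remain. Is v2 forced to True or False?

(~v3) is a unit clause: v3 = False.
In (~v6 | v3), v3 is now false; ~v6 must hold, so v6 = False.
In (~v7 | v6), v6 is now false; ~v7 must hold, so v7 = False.
(v7 | v5) with v7 = False leaves only v5, so v5 = True.
(~v5 | v2) with v5 = True leaves only v2, so v2 = True.

True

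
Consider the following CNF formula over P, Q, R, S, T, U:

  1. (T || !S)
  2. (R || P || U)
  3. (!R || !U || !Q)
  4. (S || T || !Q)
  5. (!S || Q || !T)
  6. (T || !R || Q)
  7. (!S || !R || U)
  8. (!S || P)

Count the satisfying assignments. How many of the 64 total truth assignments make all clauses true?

17

Split on S, then Q.
  S=T, Q=T: remaining (P,R,T,U) ∈ {(T,F,T,F); (T,F,T,T)} — 2.
  S=T, Q=F: a clause becomes empty — 0.
  S=F, Q=T: 5 of the 16 assignments to (P,R,T,U) work.
  S=F, Q=F: 10 of the 16 assignments to (P,R,T,U) work.
Total: 2 + 0 + 5 + 10 = 17.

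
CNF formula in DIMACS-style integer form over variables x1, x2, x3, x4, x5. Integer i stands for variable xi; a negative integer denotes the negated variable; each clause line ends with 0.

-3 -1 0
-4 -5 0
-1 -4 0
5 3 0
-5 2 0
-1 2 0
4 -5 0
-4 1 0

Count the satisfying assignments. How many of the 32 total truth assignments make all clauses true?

The models are:
  x1=F x2=F x3=T x4=F x5=F
  x1=F x2=T x3=T x4=F x5=F
That's 2 in total.

2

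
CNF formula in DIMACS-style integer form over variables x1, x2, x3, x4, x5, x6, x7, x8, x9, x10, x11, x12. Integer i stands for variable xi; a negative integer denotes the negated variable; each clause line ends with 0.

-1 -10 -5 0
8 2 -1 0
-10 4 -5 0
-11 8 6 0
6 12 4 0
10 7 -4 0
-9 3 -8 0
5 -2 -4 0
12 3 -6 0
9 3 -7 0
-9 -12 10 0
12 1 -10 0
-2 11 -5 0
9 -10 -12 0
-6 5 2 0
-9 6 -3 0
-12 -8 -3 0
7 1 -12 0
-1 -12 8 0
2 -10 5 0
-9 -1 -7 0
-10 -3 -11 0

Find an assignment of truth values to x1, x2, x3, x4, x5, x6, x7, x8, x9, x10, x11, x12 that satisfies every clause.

x1 = False  x2 = True  x3 = True  x4 = False  x5 = False  x6 = True  x7 = False  x8 = True  x9 = True  x10 = False  x11 = False  x12 = False

Try x1 = False.
Set x2 = True and propagate.
Try x3 = True.
For the remaining variables, x4 = False, x5 = False, x6 = True, x7 = False, x8 = True, x9 = True, x10 = False, x11 = False, x12 = False works.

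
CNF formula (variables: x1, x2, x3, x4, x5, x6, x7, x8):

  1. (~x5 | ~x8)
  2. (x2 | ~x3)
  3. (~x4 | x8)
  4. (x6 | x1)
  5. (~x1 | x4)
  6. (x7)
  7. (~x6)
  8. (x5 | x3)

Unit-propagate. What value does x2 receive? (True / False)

True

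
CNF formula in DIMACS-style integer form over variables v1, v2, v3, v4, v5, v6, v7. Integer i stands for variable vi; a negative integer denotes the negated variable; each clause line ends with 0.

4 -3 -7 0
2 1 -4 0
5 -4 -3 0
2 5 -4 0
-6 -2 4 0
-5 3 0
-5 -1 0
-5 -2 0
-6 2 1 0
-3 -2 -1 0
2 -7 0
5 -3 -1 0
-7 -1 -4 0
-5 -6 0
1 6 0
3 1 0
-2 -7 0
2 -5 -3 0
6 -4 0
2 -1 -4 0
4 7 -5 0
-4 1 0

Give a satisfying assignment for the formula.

v1 = T  v2 = T  v3 = F  v4 = T  v5 = F  v6 = T  v7 = F

Set v1 = True and propagate.
  then v5 is forced to False.
  then v3 is forced to False.
Try v2 = True.
  then v7 is forced to False.
Set v4 = True and propagate.
  then v6 is forced to True.
Every clause has at least one true literal under this assignment.
Check each clause:
  1. (~v7 \/ ~v3 \/ v4) — ~v7 is true.
  2. (v2 \/ ~v4 \/ v1) — v1 is true.
  3. (~v3 \/ v5 \/ ~v4) — ~v3 is true.
  4. (~v4 \/ v2 \/ v5) — v2 is true.
  5. (v4 \/ ~v6 \/ ~v2) — v4 is true.
  6. (~v5 \/ v3) — ~v5 is true.
  7. (~v1 \/ ~v5) — ~v5 is true.
  8. (~v5 \/ ~v2) — ~v5 is true.
  9. (~v6 \/ v1 \/ v2) — v1 is true.
  10. (~v1 \/ ~v3 \/ ~v2) — ~v3 is true.
  11. (v2 \/ ~v7) — ~v7 is true.
  12. (v5 \/ ~v1 \/ ~v3) — ~v3 is true.
  13. (~v1 \/ ~v7 \/ ~v4) — ~v7 is true.
  14. (~v5 \/ ~v6) — ~v5 is true.
  15. (v6 \/ v1) — v1 is true.
  16. (v1 \/ v3) — v1 is true.
  17. (~v2 \/ ~v7) — ~v7 is true.
  18. (v2 \/ ~v5 \/ ~v3) — v2 is true.
  19. (~v4 \/ v6) — v6 is true.
  20. (~v4 \/ v2 \/ ~v1) — v2 is true.
  21. (~v5 \/ v4 \/ v7) — ~v5 is true.
  22. (~v4 \/ v1) — v1 is true.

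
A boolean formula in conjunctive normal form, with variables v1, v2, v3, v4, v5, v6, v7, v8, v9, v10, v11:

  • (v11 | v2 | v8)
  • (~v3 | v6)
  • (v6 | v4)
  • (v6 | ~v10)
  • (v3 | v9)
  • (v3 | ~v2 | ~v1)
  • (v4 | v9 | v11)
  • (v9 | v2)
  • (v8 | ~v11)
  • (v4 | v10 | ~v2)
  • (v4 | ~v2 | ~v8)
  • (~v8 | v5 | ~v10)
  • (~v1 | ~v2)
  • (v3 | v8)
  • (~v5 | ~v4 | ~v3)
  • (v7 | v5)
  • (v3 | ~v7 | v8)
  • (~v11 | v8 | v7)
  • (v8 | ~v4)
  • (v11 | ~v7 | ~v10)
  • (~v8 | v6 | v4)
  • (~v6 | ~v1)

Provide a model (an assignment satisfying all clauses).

v1=0, v2=0, v3=1, v4=0, v5=0, v6=1, v7=1, v8=1, v9=1, v10=0, v11=0

Check each clause:
  1. (v8 | v2 | v11) — v8 is true.
  2. (v6 | ~v3) — v6 is true.
  3. (v4 | v6) — v6 is true.
  4. (~v10 | v6) — v6 is true.
  5. (v3 | v9) — v9 is true.
  6. (v3 | ~v2 | ~v1) — v3 is true.
  7. (v4 | v11 | v9) — v9 is true.
  8. (v2 | v9) — v9 is true.
  9. (~v11 | v8) — v8 is true.
  10. (~v2 | v4 | v10) — ~v2 is true.
  11. (~v8 | ~v2 | v4) — ~v2 is true.
  12. (v5 | ~v10 | ~v8) — ~v10 is true.
  13. (~v1 | ~v2) — ~v1 is true.
  14. (v3 | v8) — v8 is true.
  15. (~v4 | ~v5 | ~v3) — ~v5 is true.
  16. (v7 | v5) — v7 is true.
  17. (v8 | v3 | ~v7) — v8 is true.
  18. (v8 | ~v11 | v7) — v8 is true.
  19. (v8 | ~v4) — v8 is true.
  20. (~v7 | ~v10 | v11) — ~v10 is true.
  21. (v4 | ~v8 | v6) — v6 is true.
  22. (~v1 | ~v6) — ~v1 is true.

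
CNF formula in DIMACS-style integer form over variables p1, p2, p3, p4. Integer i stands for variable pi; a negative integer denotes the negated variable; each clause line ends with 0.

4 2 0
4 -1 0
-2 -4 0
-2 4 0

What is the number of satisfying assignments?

4

The models are:
  p1=0 p2=0 p3=0 p4=1
  p1=0 p2=0 p3=1 p4=1
  p1=1 p2=0 p3=0 p4=1
  p1=1 p2=0 p3=1 p4=1
That's 4 in total.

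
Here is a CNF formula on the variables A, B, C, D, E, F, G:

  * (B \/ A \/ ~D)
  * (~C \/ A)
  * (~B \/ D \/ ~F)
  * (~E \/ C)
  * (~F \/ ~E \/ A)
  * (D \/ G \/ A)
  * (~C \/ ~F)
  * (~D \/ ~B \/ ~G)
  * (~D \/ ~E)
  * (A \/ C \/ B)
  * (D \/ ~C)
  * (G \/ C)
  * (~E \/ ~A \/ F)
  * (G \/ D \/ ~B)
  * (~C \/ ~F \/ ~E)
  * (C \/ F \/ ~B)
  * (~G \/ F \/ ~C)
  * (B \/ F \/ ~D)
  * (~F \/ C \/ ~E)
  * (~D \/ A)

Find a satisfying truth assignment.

E occurs only negated in the remaining clauses — set E = False.
Set A = True and propagate.
For the remaining variables, B = False, C = False, D = False, F = True, G = True works.

A=True, B=False, C=False, D=False, E=False, F=True, G=True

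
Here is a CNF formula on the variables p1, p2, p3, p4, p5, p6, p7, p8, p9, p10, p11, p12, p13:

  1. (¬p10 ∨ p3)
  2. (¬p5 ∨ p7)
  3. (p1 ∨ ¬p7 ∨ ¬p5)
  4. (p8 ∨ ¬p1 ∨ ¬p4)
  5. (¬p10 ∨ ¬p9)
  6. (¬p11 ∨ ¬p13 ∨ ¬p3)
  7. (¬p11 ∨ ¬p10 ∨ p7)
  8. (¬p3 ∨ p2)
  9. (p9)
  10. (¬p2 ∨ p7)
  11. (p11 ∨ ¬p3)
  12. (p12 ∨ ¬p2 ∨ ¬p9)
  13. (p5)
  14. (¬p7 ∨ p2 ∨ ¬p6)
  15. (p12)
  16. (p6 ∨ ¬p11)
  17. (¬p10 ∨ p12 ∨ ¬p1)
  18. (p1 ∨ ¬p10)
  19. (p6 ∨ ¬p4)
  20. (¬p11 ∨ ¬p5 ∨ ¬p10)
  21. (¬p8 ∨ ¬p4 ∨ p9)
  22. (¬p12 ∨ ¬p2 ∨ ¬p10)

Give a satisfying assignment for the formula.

p1=True, p2=True, p3=False, p4=False, p5=True, p6=True, p7=True, p8=False, p9=True, p10=False, p11=True, p12=True, p13=True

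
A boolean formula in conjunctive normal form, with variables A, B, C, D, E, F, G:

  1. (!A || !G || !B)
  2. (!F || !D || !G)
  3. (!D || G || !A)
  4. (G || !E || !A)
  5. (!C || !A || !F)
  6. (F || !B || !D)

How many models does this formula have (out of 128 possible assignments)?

64

Split on A, then G.
  A=1, G=1: E free; 5 ways for (B,C,D,F) × 2^1 = 10.
  A=1, G=0: B free; 3 ways for (C,D,E,F) × 2^1 = 6.
  A=0, G=1: C, E free; 5 ways for (B,D,F) × 2^2 = 20.
  A=0, G=0: C, E free; 7 ways for (B,D,F) × 2^2 = 28.
Total: 10 + 6 + 20 + 28 = 64.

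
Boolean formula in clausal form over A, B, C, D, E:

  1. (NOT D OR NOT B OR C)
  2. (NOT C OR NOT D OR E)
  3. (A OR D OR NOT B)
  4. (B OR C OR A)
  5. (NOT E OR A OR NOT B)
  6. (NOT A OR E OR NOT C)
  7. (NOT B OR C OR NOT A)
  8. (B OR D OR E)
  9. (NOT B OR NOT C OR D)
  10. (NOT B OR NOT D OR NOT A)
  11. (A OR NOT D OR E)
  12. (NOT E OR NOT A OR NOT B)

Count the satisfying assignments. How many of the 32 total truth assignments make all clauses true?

7

The models are:
  A=0 B=0 C=1 D=0 E=1
  A=0 B=0 C=1 D=1 E=1
  A=1 B=0 C=0 D=0 E=1
  A=1 B=0 C=0 D=1 E=0
  A=1 B=0 C=0 D=1 E=1
  A=1 B=0 C=1 D=0 E=1
  A=1 B=0 C=1 D=1 E=1
Count: 7.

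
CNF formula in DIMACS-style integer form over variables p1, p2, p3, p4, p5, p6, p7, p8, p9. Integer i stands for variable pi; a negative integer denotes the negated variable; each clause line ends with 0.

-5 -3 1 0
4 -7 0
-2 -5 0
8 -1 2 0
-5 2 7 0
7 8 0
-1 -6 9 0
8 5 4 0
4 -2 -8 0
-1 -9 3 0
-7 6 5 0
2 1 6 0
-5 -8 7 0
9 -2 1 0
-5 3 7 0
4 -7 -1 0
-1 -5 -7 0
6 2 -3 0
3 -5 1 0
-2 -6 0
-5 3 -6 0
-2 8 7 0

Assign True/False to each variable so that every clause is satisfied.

p4 occurs only positively in the remaining clauses — set p4 = True.
Branch on p1: take p1 = False.
The remaining clauses are satisfied by p2 = False, p3 = False, p5 = False, p6 = True, p7 = False, p8 = True, p9 = True.
Check each clause:
  1. {¬p5, ¬p3, p1} — ¬p5 is true.
  2. {¬p7, p4} — ¬p7 is true.
  3. {¬p2, ¬p5} — ¬p5 is true.
  4. {p2, p8, ¬p1} — p8 is true.
  5. {¬p5, p7, p2} — ¬p5 is true.
  6. {p8, p7} — p8 is true.
  7. {¬p1, p9, ¬p6} — p9 is true.
  8. {p5, p4, p8} — p8 is true.
  9. {p4, ¬p8, ¬p2} — p4 is true.
  10. {¬p1, ¬p9, p3} — ¬p1 is true.
  11. {p6, p5, ¬p7} — ¬p7 is true.
  12. {p1, p2, p6} — p6 is true.
  13. {¬p5, p7, ¬p8} — ¬p5 is true.
  14. {p1, ¬p2, p9} — p9 is true.
  15. {p7, ¬p5, p3} — ¬p5 is true.
  16. {¬p1, p4, ¬p7} — ¬p7 is true.
  17. {¬p5, ¬p7, ¬p1} — ¬p7 is true.
  18. {¬p3, p2, p6} — ¬p3 is true.
  19. {p3, p1, ¬p5} — ¬p5 is true.
  20. {¬p2, ¬p6} — ¬p2 is true.
  21. {p3, ¬p6, ¬p5} — ¬p5 is true.
  22. {p7, ¬p2, p8} — p8 is true.

p1 = 0  p2 = 0  p3 = 0  p4 = 1  p5 = 0  p6 = 1  p7 = 0  p8 = 1  p9 = 1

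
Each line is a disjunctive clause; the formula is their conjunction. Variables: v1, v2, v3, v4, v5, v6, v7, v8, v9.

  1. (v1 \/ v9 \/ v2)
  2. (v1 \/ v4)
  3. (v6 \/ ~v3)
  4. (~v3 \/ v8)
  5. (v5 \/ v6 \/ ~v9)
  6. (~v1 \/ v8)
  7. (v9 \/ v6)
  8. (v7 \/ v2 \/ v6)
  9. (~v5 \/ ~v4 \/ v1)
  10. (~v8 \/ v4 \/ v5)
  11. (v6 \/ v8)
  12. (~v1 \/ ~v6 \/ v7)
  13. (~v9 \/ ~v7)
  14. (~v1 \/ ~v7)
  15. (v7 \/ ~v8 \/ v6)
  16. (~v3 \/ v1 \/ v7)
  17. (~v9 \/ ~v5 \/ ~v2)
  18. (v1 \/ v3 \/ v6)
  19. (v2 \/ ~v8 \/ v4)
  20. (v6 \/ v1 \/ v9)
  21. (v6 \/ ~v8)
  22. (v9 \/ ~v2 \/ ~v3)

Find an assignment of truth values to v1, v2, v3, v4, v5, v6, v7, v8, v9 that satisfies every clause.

v1=0, v2=1, v3=0, v4=1, v5=0, v6=1, v7=0, v8=1, v9=0

Branch on v1: take v1 = False.
  then v4 is forced to True.
  then v5 is forced to False.
The remaining clauses are satisfied by v2 = True, v3 = False, v6 = True, v7 = False, v8 = True, v9 = False.
Every clause has at least one true literal under this assignment.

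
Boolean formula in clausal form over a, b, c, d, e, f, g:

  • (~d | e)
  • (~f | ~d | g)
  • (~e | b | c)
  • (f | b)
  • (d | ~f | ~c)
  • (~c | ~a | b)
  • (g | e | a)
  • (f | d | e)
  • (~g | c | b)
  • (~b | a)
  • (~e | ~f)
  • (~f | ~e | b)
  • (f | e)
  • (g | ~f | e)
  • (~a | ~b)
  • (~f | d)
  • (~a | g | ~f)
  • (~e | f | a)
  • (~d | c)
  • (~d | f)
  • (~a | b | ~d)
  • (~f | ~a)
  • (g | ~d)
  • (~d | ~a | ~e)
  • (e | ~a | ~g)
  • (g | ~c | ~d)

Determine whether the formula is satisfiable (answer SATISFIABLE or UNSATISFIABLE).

UNSATISFIABLE

f = True:
  propagation gives e=False, d=False; an empty clause results — contradiction.
f = False:
  propagation gives b=True, a=True; an empty clause results — contradiction.
Every branch closes, so no satisfying assignment exists.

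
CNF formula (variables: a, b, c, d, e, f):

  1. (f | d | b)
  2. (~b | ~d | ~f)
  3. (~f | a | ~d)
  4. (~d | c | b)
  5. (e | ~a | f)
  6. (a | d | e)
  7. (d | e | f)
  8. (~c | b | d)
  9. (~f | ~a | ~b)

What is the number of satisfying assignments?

20

Case analysis on d and f:
  d=T, f=T: remaining (a,b,c,e) ∈ {(T,F,T,F); (T,F,T,T)} — 2.
  d=T, f=F: 9 of the 16 assignments to (a,b,c,e) work.
  d=F, f=T: 5 of the 16 assignments to (a,b,c,e) work.
  d=F, f=F: remaining (a,b,c,e) ∈ {(F,T,F,T); (F,T,T,T); (T,T,F,T); (T,T,T,T)} — 4.
Total: 2 + 9 + 5 + 4 = 20.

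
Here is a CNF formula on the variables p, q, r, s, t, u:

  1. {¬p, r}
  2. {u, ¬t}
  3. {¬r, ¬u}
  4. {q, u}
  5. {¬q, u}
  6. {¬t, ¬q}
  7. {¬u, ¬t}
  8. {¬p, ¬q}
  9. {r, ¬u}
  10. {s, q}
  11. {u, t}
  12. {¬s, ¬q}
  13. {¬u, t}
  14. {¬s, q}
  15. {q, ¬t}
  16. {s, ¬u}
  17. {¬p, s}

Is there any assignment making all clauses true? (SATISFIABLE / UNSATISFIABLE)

u = True:
  propagation gives r=False; an empty clause results — contradiction.
u = False:
  propagation gives t=False; an empty clause results — contradiction.
Every branch closes, so no satisfying assignment exists.

UNSATISFIABLE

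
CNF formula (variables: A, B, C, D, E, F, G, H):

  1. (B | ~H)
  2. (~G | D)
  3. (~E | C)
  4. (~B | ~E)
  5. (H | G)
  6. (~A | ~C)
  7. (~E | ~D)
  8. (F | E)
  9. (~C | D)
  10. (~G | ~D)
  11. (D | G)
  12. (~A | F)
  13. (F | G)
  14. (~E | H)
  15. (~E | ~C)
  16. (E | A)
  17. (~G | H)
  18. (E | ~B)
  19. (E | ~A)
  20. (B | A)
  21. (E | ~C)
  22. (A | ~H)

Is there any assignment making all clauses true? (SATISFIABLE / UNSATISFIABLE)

E = True:
  propagation gives C=True; an empty clause results — contradiction.
E = False:
  propagation gives F=True, A=True; an empty clause results — contradiction.
Every branch closes, so no satisfying assignment exists.

UNSATISFIABLE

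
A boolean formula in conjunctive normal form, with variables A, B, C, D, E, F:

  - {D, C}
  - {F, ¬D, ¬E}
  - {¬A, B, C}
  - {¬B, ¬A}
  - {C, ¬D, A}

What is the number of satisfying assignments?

21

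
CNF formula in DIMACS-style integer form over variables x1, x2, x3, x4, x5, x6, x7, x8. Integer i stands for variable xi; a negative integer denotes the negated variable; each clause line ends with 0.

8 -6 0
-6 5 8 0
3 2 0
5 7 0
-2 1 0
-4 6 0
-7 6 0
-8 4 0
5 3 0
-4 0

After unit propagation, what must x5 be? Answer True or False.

True

(¬x4) is a unit clause: x4 = False.
In (¬x8 ∨ x4), x4 is now false; ¬x8 must hold, so x8 = False.
In (x8 ∨ ¬x6), x8 is now false; ¬x6 must hold, so x6 = False.
(x6 ∨ ¬x7) with x6 = False leaves only ¬x7, so x7 = False.
From (x5 ∨ x7) and x7 = False: x5 = True.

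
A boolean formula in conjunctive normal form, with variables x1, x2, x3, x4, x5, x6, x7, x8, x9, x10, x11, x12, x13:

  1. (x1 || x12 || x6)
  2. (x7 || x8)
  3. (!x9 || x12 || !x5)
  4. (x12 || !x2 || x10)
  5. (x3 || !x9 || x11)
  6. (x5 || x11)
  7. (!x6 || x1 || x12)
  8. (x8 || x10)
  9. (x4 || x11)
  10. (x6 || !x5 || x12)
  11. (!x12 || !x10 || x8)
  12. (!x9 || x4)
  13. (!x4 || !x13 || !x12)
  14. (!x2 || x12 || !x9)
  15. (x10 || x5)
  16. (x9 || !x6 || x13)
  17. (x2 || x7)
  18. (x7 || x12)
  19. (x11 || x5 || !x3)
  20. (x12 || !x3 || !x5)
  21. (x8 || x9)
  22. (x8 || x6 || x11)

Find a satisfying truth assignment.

Pure literal: x1 appears only positively; assign x1 = True.
Pure literal: x7 appears only positively; assign x7 = True.
Try x2 = True.
For the remaining variables, x3 = True, x4 = True, x5 = True, x6 = True, x8 = True, x9 = True, x10 = True, x11 = False, x12 = True, x13 = False works.
Every clause has at least one true literal under this assignment.

x1 = True, x2 = True, x3 = True, x4 = True, x5 = True, x6 = True, x7 = True, x8 = True, x9 = True, x10 = True, x11 = False, x12 = True, x13 = False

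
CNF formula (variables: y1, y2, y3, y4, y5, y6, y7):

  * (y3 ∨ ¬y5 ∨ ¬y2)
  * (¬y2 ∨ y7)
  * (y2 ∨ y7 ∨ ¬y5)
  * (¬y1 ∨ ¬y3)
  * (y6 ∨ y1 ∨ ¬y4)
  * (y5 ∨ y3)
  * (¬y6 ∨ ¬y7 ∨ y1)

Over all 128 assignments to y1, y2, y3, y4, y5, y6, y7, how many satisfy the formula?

Split on y1, then y2.
  y1=1, y2=1: a clause becomes empty — 0.
  y1=1, y2=0: remaining (y3,y4,y5,y6,y7) ∈ {(0,0,1,0,1); (0,0,1,1,1); (0,1,1,0,1); (0,1,1,1,1)} — 4.
  y1=0, y2=1: remaining (y3,y4,y5,y6,y7) ∈ {(1,0,0,0,1); (1,0,1,0,1)} — 2.
  y1=0, y2=0: 6 of the 32 assignments to (y3,y4,y5,y6,y7) work.
Total: 0 + 4 + 2 + 6 = 12.

12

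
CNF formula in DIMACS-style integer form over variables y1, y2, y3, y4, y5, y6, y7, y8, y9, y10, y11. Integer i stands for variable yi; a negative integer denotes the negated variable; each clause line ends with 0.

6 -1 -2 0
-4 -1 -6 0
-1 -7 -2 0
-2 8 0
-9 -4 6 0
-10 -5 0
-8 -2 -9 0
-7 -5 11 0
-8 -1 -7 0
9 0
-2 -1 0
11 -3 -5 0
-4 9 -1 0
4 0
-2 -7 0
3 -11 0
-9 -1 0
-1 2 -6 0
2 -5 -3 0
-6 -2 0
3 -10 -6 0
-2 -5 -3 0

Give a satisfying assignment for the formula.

Unit propagation: (y9) forces y9 = True.
Unit propagation: (y4) forces y4 = True.
The clause (y6) is unit: y6 must be True.
Unit propagation: (~y1) forces y1 = False.
The clause (~y2) is unit: y2 must be False.
Pure literal: y5 appears only negated; assign y5 = False.
Set y3 = True and propagate.
y7, y8, y10, y11 are now unconstrained; take y7 = True, y8 = True, y10 = True, y11 = True.

y1 = F, y2 = F, y3 = T, y4 = T, y5 = F, y6 = T, y7 = T, y8 = T, y9 = T, y10 = T, y11 = T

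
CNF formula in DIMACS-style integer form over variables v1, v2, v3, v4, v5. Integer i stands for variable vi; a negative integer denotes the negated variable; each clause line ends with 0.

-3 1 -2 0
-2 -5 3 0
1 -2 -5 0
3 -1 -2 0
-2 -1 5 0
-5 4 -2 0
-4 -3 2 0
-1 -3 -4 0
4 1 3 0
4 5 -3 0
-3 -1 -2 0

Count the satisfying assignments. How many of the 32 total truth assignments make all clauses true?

Case analysis on v2 and v3:
  v2=1, v3=1: a clause becomes empty — 0.
  v2=1, v3=0: remaining (v1,v4,v5) ∈ {(0,1,0)} — 1.
  v2=0, v3=1: remaining (v1,v4,v5) ∈ {(0,0,1); (1,0,1)} — 2.
  v2=0, v3=0: v5 free; 3 ways for (v1,v4) × 2^1 = 6.
Total: 0 + 1 + 2 + 6 = 9.

9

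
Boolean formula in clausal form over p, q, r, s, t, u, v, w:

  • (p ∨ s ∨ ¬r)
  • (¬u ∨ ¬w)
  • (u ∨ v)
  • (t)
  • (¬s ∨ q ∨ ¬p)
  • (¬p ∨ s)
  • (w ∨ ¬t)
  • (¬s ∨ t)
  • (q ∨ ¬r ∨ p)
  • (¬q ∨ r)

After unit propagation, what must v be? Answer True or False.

True

Unit clause (t) sets t = True.
In (¬t ∨ w), ¬t is now false; w must hold, so w = True.
(¬w ∨ ¬u) with w = True leaves only ¬u, so u = False.
(u ∨ v): since u = False, the clause reduces to (v). v = True.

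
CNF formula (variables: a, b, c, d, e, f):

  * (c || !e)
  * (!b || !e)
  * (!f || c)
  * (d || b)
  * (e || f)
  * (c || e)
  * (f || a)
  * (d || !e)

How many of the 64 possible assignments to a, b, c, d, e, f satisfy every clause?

9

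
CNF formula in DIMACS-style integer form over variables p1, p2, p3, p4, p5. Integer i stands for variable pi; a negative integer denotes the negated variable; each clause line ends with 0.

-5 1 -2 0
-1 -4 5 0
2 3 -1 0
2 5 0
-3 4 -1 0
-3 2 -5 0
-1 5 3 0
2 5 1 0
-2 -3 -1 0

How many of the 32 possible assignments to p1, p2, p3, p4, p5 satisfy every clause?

8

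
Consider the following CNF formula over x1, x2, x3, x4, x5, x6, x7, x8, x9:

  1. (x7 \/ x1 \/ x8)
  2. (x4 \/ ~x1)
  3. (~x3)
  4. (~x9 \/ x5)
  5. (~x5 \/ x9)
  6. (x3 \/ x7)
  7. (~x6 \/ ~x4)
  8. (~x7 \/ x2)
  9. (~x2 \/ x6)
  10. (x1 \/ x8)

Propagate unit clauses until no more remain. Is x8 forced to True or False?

True

Unit clause (~x3) sets x3 = False.
From (x3 \/ x7) and x3 = False: x7 = True.
From (~x7 \/ x2) and x7 = True: x2 = True.
(x6 \/ ~x2) with x2 = True leaves only x6, so x6 = True.
(~x6 \/ ~x4): since x6 = True, the clause reduces to (~x4). x4 = False.
(~x1 \/ x4) with x4 = False leaves only ~x1, so x1 = False.
From (x8 \/ x1) and x1 = False: x8 = True.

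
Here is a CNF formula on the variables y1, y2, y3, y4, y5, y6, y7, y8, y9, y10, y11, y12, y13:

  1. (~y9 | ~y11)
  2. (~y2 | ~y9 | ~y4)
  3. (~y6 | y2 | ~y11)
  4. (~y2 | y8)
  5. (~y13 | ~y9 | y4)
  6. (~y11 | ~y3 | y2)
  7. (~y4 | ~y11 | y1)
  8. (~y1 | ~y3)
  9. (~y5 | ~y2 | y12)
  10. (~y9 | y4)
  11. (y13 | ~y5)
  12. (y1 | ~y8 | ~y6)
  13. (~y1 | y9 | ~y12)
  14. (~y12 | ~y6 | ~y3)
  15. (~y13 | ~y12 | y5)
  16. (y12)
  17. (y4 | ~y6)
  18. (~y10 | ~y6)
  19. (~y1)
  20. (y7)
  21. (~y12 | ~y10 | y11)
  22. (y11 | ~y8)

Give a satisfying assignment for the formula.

y1=F, y2=F, y3=T, y4=F, y5=F, y6=F, y7=T, y8=F, y9=F, y10=F, y11=F, y12=T, y13=F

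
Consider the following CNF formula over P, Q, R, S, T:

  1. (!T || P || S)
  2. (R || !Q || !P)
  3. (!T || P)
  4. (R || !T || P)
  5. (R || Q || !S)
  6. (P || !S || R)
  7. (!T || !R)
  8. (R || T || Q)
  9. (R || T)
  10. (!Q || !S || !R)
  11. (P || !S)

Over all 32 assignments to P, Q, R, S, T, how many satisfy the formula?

6

The models are:
  P=F Q=F R=T S=F T=F
  P=F Q=T R=T S=F T=F
  P=T Q=F R=F S=F T=T
  P=T Q=F R=T S=F T=F
  P=T Q=F R=T S=T T=F
  P=T Q=T R=T S=F T=F
That's 6 in total.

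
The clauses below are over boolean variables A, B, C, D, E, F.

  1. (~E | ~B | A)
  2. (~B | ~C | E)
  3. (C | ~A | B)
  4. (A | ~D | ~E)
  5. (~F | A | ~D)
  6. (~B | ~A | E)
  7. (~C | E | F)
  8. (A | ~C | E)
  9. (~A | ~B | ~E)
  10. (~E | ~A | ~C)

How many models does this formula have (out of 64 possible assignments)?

12

Split on A, then E.
  A=T, E=T: a clause becomes empty — 0.
  A=T, E=F: remaining (B,C,D,F) ∈ {(F,T,F,T); (F,T,T,T)} — 2.
  A=F, E=T: remaining (B,C,D,F) ∈ {(F,F,F,F); (F,F,F,T); (F,T,F,F); (F,T,F,T)} — 4.
  A=F, E=F: B free; 3 ways for (C,D,F) × 2^1 = 6.
Total: 0 + 2 + 4 + 6 = 12.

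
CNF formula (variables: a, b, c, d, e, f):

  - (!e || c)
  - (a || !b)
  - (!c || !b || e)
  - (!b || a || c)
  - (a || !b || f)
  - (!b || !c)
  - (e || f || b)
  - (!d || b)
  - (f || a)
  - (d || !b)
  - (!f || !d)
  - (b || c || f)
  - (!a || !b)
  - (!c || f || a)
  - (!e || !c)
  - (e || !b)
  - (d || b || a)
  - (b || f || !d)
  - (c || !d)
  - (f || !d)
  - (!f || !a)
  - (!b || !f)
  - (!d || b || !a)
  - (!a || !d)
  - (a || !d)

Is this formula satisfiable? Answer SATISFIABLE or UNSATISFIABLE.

b = True:
  propagation gives a=True; an empty clause results — contradiction.
b = False:
  propagation gives d=False, a=True, f=False, e=True; an empty clause results — contradiction.
Every branch closes, so no satisfying assignment exists.

UNSATISFIABLE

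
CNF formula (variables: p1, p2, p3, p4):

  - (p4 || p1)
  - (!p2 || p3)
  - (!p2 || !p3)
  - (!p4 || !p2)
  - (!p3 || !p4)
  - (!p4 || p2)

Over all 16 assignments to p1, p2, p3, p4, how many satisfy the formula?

2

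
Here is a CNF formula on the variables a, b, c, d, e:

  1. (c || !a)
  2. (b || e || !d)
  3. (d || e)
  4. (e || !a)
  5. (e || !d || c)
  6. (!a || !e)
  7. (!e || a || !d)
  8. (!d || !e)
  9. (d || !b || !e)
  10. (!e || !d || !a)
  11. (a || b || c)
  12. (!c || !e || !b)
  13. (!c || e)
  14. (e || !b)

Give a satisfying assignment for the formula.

a=False, b=False, c=True, d=False, e=True

Check each clause:
  1. (!a || c) — c is true.
  2. (e || !d || b) — !d is true.
  3. (d || e) — e is true.
  4. (e || !a) — e is true.
  5. (c || e || !d) — c is true.
  6. (!a || !e) — !a is true.
  7. (!d || a || !e) — !d is true.
  8. (!e || !d) — !d is true.
  9. (d || !e || !b) — !b is true.
  10. (!a || !e || !d) — !d is true.
  11. (b || a || c) — c is true.
  12. (!c || !b || !e) — !b is true.
  13. (e || !c) — e is true.
  14. (!b || e) — e is true.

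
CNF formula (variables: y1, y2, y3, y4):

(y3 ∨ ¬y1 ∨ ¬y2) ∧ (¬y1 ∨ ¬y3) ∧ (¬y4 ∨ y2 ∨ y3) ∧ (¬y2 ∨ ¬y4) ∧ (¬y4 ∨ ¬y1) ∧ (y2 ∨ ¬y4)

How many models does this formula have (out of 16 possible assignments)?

5

Satisfying assignments:
  y1=F y2=F y3=F y4=F
  y1=F y2=F y3=T y4=F
  y1=F y2=T y3=F y4=F
  y1=F y2=T y3=T y4=F
  y1=T y2=F y3=F y4=F
Count: 5.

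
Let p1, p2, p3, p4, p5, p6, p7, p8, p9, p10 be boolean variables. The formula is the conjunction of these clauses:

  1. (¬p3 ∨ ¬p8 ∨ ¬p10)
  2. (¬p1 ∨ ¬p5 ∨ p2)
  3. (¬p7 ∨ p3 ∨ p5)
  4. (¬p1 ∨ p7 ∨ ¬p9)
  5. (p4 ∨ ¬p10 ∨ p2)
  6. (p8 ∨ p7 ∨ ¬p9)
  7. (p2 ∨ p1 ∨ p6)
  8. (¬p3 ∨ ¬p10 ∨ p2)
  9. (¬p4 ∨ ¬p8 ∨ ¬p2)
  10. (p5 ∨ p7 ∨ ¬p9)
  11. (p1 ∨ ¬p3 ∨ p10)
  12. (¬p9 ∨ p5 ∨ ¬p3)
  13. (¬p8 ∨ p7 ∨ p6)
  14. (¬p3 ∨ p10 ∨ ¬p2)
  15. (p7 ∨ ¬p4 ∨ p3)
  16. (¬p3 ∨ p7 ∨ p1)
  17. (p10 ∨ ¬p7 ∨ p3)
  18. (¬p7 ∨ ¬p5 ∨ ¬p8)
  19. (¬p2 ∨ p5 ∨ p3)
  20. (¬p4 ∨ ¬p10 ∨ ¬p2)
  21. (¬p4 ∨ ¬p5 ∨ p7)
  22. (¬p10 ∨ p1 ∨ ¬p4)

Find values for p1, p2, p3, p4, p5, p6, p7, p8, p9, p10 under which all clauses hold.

p6 occurs only positively in the remaining clauses — set p6 = True.
Pure literal: p9 appears only negated; assign p9 = False.
Set p1 = True and propagate.
Branch on p2: take p2 = True.
Set p3 = False and propagate.
  then p5 is forced to True.
For the remaining variables, p4 = False, p7 = False, p8 = True, p10 = True works.
Every clause has at least one true literal under this assignment.

p1=1, p2=1, p3=0, p4=0, p5=1, p6=1, p7=0, p8=1, p9=0, p10=1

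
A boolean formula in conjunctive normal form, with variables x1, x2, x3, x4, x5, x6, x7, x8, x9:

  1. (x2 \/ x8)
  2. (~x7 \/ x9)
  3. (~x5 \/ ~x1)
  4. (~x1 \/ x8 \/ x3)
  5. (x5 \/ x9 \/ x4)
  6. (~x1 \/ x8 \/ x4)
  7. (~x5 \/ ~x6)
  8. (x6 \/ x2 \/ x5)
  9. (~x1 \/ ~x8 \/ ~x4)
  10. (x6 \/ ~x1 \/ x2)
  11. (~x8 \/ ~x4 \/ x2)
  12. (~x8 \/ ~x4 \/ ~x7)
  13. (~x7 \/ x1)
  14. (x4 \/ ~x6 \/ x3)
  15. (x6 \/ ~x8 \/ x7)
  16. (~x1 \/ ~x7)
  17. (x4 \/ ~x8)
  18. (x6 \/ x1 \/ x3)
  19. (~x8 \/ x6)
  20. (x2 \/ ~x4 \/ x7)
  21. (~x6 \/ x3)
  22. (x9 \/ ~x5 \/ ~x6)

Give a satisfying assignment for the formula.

x1 = F, x2 = T, x3 = T, x4 = T, x5 = F, x6 = F, x7 = F, x8 = F, x9 = T

x2 occurs only positively in the remaining clauses — set x2 = True.
x3 occurs only positively in the remaining clauses — set x3 = True.
Try x1 = False.
  then x7 is forced to False.
Set x4 = True and propagate.
Set x5 = False and propagate.
The remaining clauses are satisfied by x6 = False, x8 = False, x9 = True.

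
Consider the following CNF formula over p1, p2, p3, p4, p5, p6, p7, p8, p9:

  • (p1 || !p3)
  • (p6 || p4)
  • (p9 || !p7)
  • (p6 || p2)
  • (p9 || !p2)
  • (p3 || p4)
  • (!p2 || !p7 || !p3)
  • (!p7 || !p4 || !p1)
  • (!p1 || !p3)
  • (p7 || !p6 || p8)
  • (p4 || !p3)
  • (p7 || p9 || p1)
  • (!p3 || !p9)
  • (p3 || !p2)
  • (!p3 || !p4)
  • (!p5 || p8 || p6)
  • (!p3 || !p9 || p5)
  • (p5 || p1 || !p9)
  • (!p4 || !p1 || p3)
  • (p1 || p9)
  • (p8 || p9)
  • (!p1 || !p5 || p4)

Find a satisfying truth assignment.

p1=False, p2=False, p3=False, p4=True, p5=True, p6=True, p7=True, p8=False, p9=True

Branch on p1: take p1 = False.
  then p3 is forced to False.
  then p4 is forced to True.
  then p2 is forced to False.
  then p6 is forced to True.
  then p9 is forced to True.
  then p5 is forced to True.
The remaining clauses are satisfied by p7 = True, p8 = False.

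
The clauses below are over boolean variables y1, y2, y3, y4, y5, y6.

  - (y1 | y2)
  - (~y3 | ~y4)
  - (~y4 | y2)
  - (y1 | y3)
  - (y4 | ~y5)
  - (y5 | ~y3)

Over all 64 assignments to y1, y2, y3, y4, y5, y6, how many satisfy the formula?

Case analysis on y3 and y4:
  y3=1, y4=1: a clause becomes empty — 0.
  y3=1, y4=0: a clause becomes empty — 0.
  y3=0, y4=1: remaining (y1,y2,y5,y6) ∈ {(1,1,0,0); (1,1,0,1); (1,1,1,0); (1,1,1,1)} — 4.
  y3=0, y4=0: remaining (y1,y2,y5,y6) ∈ {(1,0,0,0); (1,0,0,1); (1,1,0,0); (1,1,0,1)} — 4.
Total: 0 + 0 + 4 + 4 = 8.

8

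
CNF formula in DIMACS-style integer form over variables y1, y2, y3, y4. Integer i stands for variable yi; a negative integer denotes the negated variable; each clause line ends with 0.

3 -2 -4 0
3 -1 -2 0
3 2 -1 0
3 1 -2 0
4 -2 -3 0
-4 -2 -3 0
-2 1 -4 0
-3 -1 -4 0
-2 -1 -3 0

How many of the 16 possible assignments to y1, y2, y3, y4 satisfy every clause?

5

Satisfying assignments:
  y1=F y2=F y3=F y4=F
  y1=F y2=F y3=F y4=T
  y1=F y2=F y3=T y4=F
  y1=F y2=F y3=T y4=T
  y1=T y2=F y3=T y4=F
That's 5 in total.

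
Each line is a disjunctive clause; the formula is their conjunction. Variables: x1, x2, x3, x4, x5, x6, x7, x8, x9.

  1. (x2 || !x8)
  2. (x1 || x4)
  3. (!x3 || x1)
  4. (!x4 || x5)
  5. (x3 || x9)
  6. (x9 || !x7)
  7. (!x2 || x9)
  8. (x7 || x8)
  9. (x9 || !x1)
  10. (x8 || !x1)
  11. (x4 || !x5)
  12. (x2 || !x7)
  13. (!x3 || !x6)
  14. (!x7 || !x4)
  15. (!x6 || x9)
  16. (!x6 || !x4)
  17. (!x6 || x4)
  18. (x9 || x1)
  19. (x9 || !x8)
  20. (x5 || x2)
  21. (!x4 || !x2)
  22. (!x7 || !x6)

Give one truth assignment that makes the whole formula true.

x6 occurs only negated in the remaining clauses — set x6 = False.
x9 occurs only positively in the remaining clauses — set x9 = True.
Set x1 = True and propagate.
  then x8 is forced to True.
  then x2 is forced to True.
  then x4 is forced to False.
  then x5 is forced to False.
x3, x7 are now unconstrained; take x3 = True, x7 = False.

x1=T  x2=T  x3=T  x4=F  x5=F  x6=F  x7=F  x8=T  x9=T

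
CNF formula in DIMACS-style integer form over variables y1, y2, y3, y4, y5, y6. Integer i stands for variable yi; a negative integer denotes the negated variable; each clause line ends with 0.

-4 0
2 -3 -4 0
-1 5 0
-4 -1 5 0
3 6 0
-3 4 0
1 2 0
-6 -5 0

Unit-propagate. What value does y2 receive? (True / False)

(~y4) is a unit clause: y4 = False.
(y4 \/ ~y3) with y4 = False leaves only ~y3, so y3 = False.
(y3 \/ y6) with y3 = False leaves only y6, so y6 = True.
(~y5 \/ ~y6): since y6 = True, the clause reduces to (~y5). y5 = False.
(y5 \/ ~y1): since y5 = False, the clause reduces to (~y1). y1 = False.
From (y2 \/ y1) and y1 = False: y2 = True.

True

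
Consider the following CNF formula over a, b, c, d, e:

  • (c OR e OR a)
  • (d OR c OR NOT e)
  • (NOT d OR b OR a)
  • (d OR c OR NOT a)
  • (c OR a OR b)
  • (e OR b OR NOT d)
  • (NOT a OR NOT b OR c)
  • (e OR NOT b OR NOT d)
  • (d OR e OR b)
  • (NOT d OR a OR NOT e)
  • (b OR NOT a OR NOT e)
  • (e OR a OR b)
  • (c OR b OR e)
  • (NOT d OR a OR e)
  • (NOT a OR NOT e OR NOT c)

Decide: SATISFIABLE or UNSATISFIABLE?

Branch on a: take a = False.
The remaining clauses are satisfied by b = True, c = True, d = False, e = False.
So a = False, b = True, c = True, d = False, e = False is a satisfying assignment.

SATISFIABLE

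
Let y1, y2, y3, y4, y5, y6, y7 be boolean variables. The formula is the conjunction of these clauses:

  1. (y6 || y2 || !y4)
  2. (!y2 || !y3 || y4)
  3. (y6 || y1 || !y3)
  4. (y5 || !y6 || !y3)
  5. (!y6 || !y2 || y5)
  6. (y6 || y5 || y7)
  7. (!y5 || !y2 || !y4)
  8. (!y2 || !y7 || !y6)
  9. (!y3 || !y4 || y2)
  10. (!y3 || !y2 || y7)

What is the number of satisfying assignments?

40

Split on y2, then y6.
  y2=1, y6=1: remaining (y1,y3,y4,y5,y7) ∈ {(0,0,0,1,0); (1,0,0,1,0)} — 2.
  y2=1, y6=0: 9 of the 32 assignments to (y1,y3,y4,y5,y7) work.
  y2=0, y6=1: y1, y7 free; 5 ways for (y3,y4,y5) × 2^2 = 20.
  y2=0, y6=0: 9 of the 32 assignments to (y1,y3,y4,y5,y7) work.
Total: 2 + 9 + 20 + 9 = 40.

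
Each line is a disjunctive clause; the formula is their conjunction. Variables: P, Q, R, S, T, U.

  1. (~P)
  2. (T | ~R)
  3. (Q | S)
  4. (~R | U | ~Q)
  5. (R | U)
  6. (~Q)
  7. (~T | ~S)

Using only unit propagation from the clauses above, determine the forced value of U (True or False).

True

Unit clause (~P) sets P = False.
(~Q) is a unit clause: Q = False.
(S | Q) with Q = False leaves only S, so S = True.
From (~T | ~S) and S = True: T = False.
(~R | T) with T = False leaves only ~R, so R = False.
(R | U) with R = False leaves only U, so U = True.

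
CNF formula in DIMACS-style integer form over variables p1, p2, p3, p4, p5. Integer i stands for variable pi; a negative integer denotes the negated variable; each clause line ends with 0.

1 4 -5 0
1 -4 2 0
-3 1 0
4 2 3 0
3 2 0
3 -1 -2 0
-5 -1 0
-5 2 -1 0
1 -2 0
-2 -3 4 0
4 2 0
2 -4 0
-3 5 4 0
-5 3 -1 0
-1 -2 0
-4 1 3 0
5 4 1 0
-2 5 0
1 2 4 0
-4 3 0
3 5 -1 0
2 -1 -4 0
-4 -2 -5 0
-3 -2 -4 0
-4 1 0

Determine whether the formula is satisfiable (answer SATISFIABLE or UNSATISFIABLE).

p1 = True:
  propagation gives p5=False, p2=False, p3=True, p4=True; an empty clause results — contradiction.
p1 = False:
  propagation gives p3=False, p2=True; an empty clause results — contradiction.
Every branch closes, so no satisfying assignment exists.

UNSATISFIABLE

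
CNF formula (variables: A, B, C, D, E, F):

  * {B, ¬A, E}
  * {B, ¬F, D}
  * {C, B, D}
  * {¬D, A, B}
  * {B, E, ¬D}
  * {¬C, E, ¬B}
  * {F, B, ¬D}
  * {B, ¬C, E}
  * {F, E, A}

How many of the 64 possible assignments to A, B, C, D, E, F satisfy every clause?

26

Case analysis on B and D:
  B=1, D=1: 11 of the 16 assignments to (A,C,E,F) work.
  B=1, D=0: 11 of the 16 assignments to (A,C,E,F) work.
  B=0, D=1: remaining (A,C,E,F) ∈ {(1,0,1,1); (1,1,1,1)} — 2.
  B=0, D=0: remaining (A,C,E,F) ∈ {(0,1,1,0); (1,1,1,0)} — 2.
Total: 11 + 11 + 2 + 2 = 26.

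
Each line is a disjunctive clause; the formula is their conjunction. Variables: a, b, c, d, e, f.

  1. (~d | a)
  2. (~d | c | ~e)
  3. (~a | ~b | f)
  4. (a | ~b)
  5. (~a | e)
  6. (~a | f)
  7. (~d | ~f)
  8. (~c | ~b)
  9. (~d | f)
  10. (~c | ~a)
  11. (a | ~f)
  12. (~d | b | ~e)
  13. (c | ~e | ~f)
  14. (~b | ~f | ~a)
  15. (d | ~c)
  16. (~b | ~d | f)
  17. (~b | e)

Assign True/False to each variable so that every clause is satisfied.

a = 0, b = 0, c = 0, d = 0, e = 0, f = 0

Check each clause:
  1. (~d | a) — ~d is true.
  2. (c | ~d | ~e) — ~d is true.
  3. (~b | ~a | f) — ~b is true.
  4. (a | ~b) — ~b is true.
  5. (~a | e) — ~a is true.
  6. (f | ~a) — ~a is true.
  7. (~f | ~d) — ~f is true.
  8. (~b | ~c) — ~c is true.
  9. (~d | f) — ~d is true.
  10. (~a | ~c) — ~c is true.
  11. (a | ~f) — ~f is true.
  12. (~e | b | ~d) — ~e is true.
  13. (c | ~f | ~e) — ~f is true.
  14. (~f | ~b | ~a) — ~f is true.
  15. (d | ~c) — ~c is true.
  16. (f | ~b | ~d) — ~d is true.
  17. (e | ~b) — ~b is true.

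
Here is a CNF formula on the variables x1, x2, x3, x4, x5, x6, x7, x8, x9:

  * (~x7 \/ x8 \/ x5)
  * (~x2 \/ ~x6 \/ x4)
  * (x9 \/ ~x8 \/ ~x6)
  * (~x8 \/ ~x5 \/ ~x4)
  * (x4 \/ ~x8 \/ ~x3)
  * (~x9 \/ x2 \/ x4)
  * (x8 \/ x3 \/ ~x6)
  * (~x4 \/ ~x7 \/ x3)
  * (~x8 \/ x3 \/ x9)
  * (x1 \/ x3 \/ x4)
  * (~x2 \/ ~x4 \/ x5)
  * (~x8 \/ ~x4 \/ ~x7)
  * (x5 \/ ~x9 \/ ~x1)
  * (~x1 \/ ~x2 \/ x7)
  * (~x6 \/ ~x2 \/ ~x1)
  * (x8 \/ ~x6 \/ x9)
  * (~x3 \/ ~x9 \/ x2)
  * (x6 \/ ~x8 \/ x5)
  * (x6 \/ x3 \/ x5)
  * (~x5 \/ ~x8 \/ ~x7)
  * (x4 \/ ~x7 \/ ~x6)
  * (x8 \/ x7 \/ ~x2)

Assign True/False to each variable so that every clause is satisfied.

Try x1 = False.
Try x2 = False.
Branch on x3: take x3 = True.
  then x9 is forced to False.
The remaining clauses are satisfied by x4 = True, x5 = True, x6 = False, x7 = False, x8 = False.
Every clause has at least one true literal under this assignment.
Check each clause:
  1. (~x7 \/ x8 \/ x5) — ~x7 is true.
  2. (~x6 \/ x4 \/ ~x2) — ~x6 is true.
  3. (x9 \/ ~x8 \/ ~x6) — ~x8 is true.
  4. (~x5 \/ ~x4 \/ ~x8) — ~x8 is true.
  5. (x4 \/ ~x3 \/ ~x8) — ~x8 is true.
  6. (x4 \/ x2 \/ ~x9) — x4 is true.
  7. (~x6 \/ x8 \/ x3) — ~x6 is true.
  8. (~x7 \/ x3 \/ ~x4) — ~x7 is true.
  9. (~x8 \/ x9 \/ x3) — ~x8 is true.
  10. (x4 \/ x1 \/ x3) — x3 is true.
  11. (x5 \/ ~x4 \/ ~x2) — x5 is true.
  12. (~x7 \/ ~x8 \/ ~x4) — ~x8 is true.
  13. (~x1 \/ ~x9 \/ x5) — x5 is true.
  14. (x7 \/ ~x1 \/ ~x2) — ~x2 is true.
  15. (~x1 \/ ~x2 \/ ~x6) — ~x6 is true.
  16. (~x6 \/ x9 \/ x8) — ~x6 is true.
  17. (~x3 \/ ~x9 \/ x2) — ~x9 is true.
  18. (x5 \/ ~x8 \/ x6) — ~x8 is true.
  19. (x5 \/ x3 \/ x6) — x3 is true.
  20. (~x5 \/ ~x8 \/ ~x7) — ~x8 is true.
  21. (~x6 \/ ~x7 \/ x4) — ~x7 is true.
  22. (x8 \/ x7 \/ ~x2) — ~x2 is true.

x1=F, x2=F, x3=T, x4=T, x5=T, x6=F, x7=F, x8=F, x9=F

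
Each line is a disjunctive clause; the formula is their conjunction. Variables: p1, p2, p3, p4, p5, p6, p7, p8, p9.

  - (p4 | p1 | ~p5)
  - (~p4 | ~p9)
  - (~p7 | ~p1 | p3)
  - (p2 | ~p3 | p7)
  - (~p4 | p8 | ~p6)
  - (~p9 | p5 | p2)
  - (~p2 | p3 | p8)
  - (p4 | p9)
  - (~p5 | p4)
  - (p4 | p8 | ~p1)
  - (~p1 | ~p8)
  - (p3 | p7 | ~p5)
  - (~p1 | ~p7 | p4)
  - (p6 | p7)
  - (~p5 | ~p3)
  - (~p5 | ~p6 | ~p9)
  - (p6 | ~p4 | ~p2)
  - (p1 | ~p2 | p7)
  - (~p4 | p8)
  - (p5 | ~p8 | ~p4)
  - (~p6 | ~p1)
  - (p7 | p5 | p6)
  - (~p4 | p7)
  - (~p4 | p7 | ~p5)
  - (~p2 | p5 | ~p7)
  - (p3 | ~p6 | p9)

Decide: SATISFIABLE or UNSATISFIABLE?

Branch on p1: take p1 = False.
Set p2 = False and propagate.
The remaining clauses are satisfied by p3 = False, p4 = True, p5 = True, p6 = False, p7 = True, p8 = True, p9 = False.
So p1 = False, p2 = False, p3 = False, p4 = True, p5 = True, p6 = False, p7 = True, p8 = True, p9 = False is a satisfying assignment.

SATISFIABLE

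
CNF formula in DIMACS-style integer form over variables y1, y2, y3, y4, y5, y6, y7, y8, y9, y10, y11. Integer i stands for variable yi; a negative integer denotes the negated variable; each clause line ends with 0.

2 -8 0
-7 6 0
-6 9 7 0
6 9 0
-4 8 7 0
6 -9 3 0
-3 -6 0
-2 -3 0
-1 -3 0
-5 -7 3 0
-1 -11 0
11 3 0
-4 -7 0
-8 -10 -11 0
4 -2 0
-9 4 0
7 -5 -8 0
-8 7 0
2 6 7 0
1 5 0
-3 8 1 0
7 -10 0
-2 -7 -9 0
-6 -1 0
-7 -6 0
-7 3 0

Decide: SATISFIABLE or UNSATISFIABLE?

y7 = True:
  propagation gives y6=True; an empty clause results — contradiction.
y7 = False:
  propagation gives y8=False, y4=False, y2=False, y9=False; an empty clause results — contradiction.
Every branch closes, so no satisfying assignment exists.

UNSATISFIABLE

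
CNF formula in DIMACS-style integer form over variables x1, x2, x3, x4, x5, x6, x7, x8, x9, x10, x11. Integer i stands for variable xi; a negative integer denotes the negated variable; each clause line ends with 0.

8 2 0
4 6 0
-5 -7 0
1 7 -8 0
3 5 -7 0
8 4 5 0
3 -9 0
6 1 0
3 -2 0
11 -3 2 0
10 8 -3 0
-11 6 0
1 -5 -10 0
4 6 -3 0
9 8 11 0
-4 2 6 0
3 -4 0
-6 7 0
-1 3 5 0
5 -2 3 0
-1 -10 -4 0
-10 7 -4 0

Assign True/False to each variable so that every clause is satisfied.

x1=1, x2=1, x3=1, x4=0, x5=0, x6=1, x7=1, x8=1, x9=0, x10=0, x11=0

Set x1 = True and propagate.
Branch on x2: take x2 = True.
  then x3 is forced to True.
The remaining clauses are satisfied by x4 = False, x5 = False, x6 = True, x7 = True, x8 = True, x9 = False, x10 = False, x11 = False.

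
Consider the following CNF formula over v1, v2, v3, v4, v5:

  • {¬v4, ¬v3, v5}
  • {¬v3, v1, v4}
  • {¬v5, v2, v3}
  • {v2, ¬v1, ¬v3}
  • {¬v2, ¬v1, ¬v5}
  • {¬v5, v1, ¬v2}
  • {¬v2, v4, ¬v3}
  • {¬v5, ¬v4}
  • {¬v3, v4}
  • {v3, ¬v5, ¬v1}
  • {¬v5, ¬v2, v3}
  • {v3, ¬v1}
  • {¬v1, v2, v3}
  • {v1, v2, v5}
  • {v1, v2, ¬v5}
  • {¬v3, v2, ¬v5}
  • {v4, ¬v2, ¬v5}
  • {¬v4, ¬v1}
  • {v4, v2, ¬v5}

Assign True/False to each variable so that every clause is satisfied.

v1=0, v2=1, v3=0, v4=1, v5=0

Try v1 = False.
Branch on v2: take v2 = True.
  then v5 is forced to False.
The remaining clauses are satisfied by v3 = False, v4 = True.
Check each clause:
  1. {¬v4, ¬v3, v5} — ¬v3 is true.
  2. {v4, v1, ¬v3} — v4 is true.
  3. {v3, v2, ¬v5} — v2 is true.
  4. {v2, ¬v1, ¬v3} — v2 is true.
  5. {¬v5, ¬v2, ¬v1} — ¬v5 is true.
  6. {v1, ¬v5, ¬v2} — ¬v5 is true.
  7. {v4, ¬v2, ¬v3} — v4 is true.
  8. {¬v5, ¬v4} — ¬v5 is true.
  9. {¬v3, v4} — v4 is true.
  10. {¬v1, ¬v5, v3} — ¬v5 is true.
  11. {¬v5, v3, ¬v2} — ¬v5 is true.
  12. {¬v1, v3} — ¬v1 is true.
  13. {v3, ¬v1, v2} — v2 is true.
  14. {v5, v1, v2} — v2 is true.
  15. {v2, ¬v5, v1} — v2 is true.
  16. {¬v5, v2, ¬v3} — v2 is true.
  17. {¬v2, ¬v5, v4} — ¬v5 is true.
  18. {¬v1, ¬v4} — ¬v1 is true.
  19. {v2, ¬v5, v4} — v2 is true.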